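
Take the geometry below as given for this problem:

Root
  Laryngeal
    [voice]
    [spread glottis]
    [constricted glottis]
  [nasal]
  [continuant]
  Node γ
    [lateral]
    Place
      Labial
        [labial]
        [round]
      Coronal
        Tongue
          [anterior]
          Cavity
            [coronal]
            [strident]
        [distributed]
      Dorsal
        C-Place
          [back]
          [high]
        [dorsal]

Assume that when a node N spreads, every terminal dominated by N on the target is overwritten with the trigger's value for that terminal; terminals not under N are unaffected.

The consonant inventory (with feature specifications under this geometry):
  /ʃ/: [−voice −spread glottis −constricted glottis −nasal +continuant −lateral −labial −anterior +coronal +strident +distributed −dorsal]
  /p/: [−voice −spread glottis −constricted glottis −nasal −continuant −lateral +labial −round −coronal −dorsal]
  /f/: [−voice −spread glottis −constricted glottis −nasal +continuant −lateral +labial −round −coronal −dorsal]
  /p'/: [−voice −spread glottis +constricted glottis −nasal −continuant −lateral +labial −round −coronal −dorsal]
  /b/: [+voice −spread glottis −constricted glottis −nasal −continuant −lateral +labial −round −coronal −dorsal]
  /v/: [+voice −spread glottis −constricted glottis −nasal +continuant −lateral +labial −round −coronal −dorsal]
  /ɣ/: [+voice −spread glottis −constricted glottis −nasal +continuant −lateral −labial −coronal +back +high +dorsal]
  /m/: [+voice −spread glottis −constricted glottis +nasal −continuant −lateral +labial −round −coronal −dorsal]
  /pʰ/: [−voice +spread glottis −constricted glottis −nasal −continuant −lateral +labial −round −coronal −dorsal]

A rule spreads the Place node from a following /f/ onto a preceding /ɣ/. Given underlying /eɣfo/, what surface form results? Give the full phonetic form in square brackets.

[evfo]

The Place node dominates the terminals [labial], [round], [anterior], [coronal], [strident], [distributed], [back], [high], [dorsal].
The target acquires /f/'s values for everything under Place — [+labial], [−round], [−coronal], [−dorsal] — while keeping its own [voice], [spread glottis], [constricted glottis], ….
This feature bundle is that of [v], so /eɣfo/ surfaces as [evfo].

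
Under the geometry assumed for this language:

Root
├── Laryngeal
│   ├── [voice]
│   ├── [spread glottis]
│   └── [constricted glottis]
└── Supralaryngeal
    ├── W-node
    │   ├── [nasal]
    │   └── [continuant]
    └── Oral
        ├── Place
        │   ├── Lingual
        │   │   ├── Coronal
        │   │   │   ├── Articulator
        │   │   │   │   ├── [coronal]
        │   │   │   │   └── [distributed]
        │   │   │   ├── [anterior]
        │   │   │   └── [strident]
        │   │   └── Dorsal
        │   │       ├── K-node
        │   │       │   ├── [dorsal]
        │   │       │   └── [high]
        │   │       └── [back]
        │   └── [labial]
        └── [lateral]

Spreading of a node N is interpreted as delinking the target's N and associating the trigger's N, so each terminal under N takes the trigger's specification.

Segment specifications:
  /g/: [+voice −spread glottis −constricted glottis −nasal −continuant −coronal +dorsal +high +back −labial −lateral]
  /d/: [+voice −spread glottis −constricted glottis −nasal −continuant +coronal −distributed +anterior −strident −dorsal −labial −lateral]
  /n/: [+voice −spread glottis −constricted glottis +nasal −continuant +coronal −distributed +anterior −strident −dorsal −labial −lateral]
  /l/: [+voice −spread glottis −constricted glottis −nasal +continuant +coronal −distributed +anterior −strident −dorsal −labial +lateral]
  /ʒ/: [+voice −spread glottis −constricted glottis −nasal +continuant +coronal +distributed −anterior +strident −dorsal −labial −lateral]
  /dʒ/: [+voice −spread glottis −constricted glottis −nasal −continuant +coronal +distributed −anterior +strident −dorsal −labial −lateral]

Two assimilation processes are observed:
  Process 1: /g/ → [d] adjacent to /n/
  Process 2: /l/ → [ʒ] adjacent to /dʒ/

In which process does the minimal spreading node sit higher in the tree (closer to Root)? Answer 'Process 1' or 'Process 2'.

Process 1 alters [coronal], [anterior], [distributed], [strident], [dorsal], [high], [back]; the lowest common ancestor is Lingual (depth 4 from Root).
In Process 2, [lateral], [anterior], [distributed], [strident] change, so the minimal spreading node is Oral at depth 2.
Oral is closer to Root than Lingual, so Process 2 spreads the higher node.

Process 2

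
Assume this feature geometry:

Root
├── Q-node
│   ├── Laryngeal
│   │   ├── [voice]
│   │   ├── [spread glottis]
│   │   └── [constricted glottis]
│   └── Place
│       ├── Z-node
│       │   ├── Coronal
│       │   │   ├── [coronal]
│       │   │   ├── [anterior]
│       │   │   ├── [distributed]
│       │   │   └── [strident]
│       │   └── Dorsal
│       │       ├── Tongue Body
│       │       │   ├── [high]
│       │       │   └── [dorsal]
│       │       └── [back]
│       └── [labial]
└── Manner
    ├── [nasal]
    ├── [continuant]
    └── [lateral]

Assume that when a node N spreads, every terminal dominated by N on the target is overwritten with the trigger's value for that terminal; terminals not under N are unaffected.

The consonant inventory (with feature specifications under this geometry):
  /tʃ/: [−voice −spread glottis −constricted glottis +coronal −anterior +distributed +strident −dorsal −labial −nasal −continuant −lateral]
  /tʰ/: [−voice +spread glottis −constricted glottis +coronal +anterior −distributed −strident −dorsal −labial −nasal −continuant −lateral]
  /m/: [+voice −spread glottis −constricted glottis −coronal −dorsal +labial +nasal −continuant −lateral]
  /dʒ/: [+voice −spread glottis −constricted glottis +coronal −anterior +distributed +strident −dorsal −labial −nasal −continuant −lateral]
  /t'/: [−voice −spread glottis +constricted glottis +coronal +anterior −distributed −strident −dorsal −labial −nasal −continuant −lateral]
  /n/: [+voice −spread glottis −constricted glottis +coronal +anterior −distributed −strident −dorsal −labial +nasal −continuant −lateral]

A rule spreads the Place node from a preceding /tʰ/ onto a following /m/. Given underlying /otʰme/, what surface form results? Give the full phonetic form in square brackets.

Place immediately or transitively dominates [coronal], [anterior], [distributed], [strident], [high], [dorsal], [back], [labial].
Spreading Place from /tʰ/ onto /m/ replaces those values with /tʰ/'s: [+coronal], [+anterior], [−distributed], [−strident], [−dorsal], [−labial]. Features outside Place ([voice], [spread glottis], [constricted glottis], …) stay as in /m/.
Among the inventory, only /n/ has exactly this specification, giving the surface form [otʰne].

[otʰne]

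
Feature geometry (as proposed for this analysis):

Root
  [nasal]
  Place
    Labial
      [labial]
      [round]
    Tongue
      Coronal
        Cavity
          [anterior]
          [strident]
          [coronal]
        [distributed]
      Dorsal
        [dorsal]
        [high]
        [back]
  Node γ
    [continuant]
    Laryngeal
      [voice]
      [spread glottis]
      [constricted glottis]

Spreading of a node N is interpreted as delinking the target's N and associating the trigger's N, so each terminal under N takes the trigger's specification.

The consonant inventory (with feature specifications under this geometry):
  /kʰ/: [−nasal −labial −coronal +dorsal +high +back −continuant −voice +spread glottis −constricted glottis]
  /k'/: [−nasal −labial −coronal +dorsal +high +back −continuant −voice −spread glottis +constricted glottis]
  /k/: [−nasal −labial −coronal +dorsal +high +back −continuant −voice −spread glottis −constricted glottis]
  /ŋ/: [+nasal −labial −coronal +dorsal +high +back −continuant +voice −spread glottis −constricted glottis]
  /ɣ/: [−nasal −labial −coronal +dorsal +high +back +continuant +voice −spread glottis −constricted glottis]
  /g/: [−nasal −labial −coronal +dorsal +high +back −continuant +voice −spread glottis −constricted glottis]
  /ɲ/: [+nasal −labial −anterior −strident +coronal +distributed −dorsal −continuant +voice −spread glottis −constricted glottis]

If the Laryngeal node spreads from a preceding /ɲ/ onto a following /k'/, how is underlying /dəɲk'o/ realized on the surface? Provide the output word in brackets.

[dəɲgo]

Terminals under Laryngeal in this geometry: [voice], [spread glottis], [constricted glottis].
The target acquires /ɲ/'s values for everything under Laryngeal — [+voice], [−spread glottis], [−constricted glottis] — while keeping its own [nasal], [labial], [coronal], ….
The resulting bundle matches /g/ in the inventory; substituting it for /k'/ gives [dəɲgo].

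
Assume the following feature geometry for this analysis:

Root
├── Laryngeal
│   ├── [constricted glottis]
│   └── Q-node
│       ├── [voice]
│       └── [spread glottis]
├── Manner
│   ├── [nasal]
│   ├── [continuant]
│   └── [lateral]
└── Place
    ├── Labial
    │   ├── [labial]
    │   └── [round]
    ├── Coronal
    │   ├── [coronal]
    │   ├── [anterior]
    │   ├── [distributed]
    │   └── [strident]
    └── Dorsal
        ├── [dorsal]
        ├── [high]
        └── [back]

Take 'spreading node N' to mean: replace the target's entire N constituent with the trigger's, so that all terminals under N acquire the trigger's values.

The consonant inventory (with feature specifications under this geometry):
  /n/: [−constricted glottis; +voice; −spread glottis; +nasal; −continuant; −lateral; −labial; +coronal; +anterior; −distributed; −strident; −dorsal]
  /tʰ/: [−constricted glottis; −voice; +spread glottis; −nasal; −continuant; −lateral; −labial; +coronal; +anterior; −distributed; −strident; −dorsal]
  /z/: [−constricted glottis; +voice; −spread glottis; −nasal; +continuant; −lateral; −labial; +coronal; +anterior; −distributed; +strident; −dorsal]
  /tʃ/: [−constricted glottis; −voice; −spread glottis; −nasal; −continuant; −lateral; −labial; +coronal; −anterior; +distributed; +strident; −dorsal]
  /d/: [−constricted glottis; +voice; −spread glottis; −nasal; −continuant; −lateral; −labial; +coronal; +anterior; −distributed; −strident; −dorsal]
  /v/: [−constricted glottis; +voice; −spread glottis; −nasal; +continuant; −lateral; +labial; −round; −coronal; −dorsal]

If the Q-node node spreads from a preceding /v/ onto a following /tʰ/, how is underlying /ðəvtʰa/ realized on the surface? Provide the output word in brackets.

The Q-node node dominates the terminals [voice], [spread glottis].
The target acquires /v/'s values for everything under Q-node — [+voice], [−spread glottis] — while keeping its own [constricted glottis], [nasal], [continuant], ….
This feature bundle is that of [d], so /ðəvtʰa/ surfaces as [ðəvda].

[ðəvda]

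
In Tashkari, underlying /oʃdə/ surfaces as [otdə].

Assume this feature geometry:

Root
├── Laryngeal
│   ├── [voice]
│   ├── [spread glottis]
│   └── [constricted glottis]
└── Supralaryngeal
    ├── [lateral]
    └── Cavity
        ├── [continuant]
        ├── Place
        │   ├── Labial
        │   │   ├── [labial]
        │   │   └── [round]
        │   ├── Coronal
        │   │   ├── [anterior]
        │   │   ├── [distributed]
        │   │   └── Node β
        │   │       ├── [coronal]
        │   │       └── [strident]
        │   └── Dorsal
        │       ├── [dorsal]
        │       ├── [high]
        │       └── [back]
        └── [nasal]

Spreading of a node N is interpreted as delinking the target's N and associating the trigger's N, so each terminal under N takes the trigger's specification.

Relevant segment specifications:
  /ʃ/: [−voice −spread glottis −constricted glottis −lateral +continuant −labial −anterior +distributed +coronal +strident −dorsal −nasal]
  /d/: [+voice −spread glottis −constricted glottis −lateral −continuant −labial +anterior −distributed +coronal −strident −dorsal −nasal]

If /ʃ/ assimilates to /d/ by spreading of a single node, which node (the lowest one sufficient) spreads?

The alternation /ʃ/ → [t] changes [continuant], [anterior], [distributed], [strident] and nothing else.
These terminals are all dominated by Cavity, and no proper subconstituent of Cavity covers them all; Cavity is their lowest common ancestor.
Spreading Cavity from /d/ overwrites each of those terminals with /d/'s values, yielding exactly [t].
[voice], a feature on which the two segments disagree outside Cavity, is unchanged — nothing dominating it spread, and Cavity is the minimal sufficient constituent.

Cavity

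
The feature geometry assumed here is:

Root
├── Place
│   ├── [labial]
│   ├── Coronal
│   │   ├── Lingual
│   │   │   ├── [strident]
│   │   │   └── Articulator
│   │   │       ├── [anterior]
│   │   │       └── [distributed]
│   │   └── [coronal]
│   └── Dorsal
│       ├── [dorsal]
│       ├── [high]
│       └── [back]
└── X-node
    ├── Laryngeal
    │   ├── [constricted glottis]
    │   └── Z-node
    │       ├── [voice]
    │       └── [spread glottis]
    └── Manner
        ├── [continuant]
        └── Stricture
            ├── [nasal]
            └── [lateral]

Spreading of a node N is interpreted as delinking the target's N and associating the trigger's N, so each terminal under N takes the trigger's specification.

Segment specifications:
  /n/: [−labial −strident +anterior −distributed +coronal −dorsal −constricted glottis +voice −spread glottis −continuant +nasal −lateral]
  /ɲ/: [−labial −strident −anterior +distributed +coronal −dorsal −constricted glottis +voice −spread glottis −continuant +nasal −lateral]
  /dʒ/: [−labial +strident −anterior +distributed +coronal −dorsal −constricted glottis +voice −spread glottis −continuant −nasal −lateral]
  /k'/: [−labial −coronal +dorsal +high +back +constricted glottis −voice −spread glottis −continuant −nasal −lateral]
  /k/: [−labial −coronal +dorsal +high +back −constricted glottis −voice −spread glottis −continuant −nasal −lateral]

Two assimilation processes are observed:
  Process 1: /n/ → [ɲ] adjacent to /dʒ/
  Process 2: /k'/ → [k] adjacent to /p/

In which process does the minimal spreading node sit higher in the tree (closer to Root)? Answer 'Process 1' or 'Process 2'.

Process 2

In Process 1, [anterior], [distributed] change, so the minimal spreading node is Articulator at depth 4.
Process 2 alters [constricted glottis]; the lowest dominating node is [constricted glottis] (depth 3 from Root).
[constricted glottis] (depth 3) sits above Articulator (depth 4), making Process 2 the one with the higher spreading node.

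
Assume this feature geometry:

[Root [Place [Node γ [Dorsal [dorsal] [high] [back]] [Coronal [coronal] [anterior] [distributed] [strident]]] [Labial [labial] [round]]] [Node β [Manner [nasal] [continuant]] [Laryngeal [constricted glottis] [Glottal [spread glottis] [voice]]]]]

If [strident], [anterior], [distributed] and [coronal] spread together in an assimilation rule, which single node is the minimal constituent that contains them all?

Coronal

[strident]: Root ▹ Place ▹ Node γ ▹ Coronal ▹ [strident].
[anterior]: Root ▹ Place ▹ Node γ ▹ Coronal ▹ [anterior].
[distributed]: Root ▹ Place ▹ Node γ ▹ Coronal ▹ [distributed].
[coronal]: Root ▹ Place ▹ Node γ ▹ Coronal ▹ [coronal].
The listed terminals split across distinct daughters of Coronal, so Coronal itself is the smallest node containing them all.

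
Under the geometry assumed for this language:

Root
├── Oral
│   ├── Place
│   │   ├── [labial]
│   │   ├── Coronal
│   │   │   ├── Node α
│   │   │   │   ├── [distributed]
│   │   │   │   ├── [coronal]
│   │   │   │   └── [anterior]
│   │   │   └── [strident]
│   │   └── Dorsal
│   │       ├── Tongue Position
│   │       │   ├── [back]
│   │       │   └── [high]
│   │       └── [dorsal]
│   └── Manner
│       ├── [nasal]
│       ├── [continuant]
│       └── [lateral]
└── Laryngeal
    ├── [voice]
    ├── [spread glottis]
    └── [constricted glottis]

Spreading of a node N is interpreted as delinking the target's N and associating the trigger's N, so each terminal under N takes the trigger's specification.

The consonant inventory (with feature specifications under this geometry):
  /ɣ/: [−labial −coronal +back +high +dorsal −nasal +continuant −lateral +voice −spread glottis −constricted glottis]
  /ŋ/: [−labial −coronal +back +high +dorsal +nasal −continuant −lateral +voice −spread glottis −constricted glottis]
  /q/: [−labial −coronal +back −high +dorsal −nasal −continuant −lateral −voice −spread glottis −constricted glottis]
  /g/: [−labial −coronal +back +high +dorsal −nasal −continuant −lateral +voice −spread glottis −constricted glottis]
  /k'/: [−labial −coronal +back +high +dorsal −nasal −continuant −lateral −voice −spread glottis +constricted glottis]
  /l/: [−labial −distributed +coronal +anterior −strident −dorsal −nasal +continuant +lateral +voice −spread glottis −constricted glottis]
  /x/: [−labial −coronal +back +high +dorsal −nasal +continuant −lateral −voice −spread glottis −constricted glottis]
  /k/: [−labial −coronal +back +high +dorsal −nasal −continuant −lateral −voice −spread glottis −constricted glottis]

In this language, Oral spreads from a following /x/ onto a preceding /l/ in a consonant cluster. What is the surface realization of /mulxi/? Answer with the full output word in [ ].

[muɣxi]

The Oral node dominates the terminals [labial], [distributed], [coronal], [anterior], [strident], [back], [high], [dorsal], [nasal], [continuant], [lateral].
After delinking /l/'s Oral and linking /x/'s, the affected terminals become [−labial], [−coronal], [+back], [+high], [+dorsal], [−nasal], [+continuant], [−lateral]; [voice], [spread glottis], [constricted glottis] (outside Oral) are retained from /l/.
The resulting bundle matches /ɣ/ in the inventory; substituting it for /l/ gives [muɣxi].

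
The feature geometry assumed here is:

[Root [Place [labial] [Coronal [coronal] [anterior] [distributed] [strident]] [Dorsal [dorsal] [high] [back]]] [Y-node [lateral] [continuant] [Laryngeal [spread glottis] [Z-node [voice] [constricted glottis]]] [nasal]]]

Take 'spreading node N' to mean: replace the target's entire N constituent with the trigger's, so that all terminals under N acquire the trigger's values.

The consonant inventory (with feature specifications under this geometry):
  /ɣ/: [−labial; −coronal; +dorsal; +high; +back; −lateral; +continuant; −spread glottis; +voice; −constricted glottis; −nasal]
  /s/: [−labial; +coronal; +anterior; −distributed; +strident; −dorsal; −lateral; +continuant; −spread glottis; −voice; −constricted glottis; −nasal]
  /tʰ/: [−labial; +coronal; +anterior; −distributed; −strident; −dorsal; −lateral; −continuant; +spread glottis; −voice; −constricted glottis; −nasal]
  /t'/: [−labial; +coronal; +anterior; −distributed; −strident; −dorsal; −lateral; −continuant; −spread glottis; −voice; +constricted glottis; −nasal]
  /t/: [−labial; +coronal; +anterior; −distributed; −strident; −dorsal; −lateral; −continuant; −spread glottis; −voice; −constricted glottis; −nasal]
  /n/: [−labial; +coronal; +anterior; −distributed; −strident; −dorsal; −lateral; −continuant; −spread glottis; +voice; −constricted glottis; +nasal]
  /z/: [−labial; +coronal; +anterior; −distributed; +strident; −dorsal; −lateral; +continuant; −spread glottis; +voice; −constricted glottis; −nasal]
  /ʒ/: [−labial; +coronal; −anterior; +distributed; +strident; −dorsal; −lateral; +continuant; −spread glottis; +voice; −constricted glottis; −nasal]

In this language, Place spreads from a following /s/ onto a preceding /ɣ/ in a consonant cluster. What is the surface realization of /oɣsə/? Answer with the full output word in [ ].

[ozsə]

Place immediately or transitively dominates [labial], [coronal], [anterior], [distributed], [strident], [dorsal], [high], [back].
Spreading Place from /s/ onto /ɣ/ replaces those values with /s/'s: [−labial], [+coronal], [+anterior], [−distributed], [+strident], [−dorsal]. Features outside Place ([lateral], [continuant], [spread glottis], …) stay as in /ɣ/.
Among the inventory, only /z/ has exactly this specification, giving the surface form [ozsə].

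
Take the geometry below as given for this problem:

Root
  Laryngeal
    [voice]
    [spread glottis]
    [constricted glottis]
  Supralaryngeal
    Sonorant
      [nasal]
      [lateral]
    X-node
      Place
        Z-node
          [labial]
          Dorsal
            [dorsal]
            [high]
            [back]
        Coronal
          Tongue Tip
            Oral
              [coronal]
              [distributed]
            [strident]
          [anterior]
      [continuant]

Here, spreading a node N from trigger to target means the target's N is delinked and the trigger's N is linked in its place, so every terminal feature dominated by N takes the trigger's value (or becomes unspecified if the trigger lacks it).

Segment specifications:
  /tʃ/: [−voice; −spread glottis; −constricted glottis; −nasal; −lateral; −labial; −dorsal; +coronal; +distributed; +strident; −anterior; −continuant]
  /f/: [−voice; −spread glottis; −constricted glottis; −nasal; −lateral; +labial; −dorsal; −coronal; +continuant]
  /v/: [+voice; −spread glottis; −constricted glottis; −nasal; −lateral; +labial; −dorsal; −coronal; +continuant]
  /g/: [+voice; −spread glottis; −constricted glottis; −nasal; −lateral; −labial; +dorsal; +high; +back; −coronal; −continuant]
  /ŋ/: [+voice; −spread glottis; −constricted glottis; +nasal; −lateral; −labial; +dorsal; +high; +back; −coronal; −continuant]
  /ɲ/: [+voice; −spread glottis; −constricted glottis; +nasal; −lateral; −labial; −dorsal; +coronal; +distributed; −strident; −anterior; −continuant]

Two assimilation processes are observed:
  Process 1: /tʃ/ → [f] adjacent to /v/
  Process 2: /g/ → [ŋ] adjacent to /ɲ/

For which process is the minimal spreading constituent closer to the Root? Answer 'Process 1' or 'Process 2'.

Process 1

In Process 1, [continuant], [labial], [coronal], [anterior], [distributed], [strident] change, so the minimal spreading node is X-node at depth 2.
Process 2: the feature that changes is [nasal]; the minimal node is [nasal] (depth 3).
Depth 2 < depth 3; Process 1 involves the structurally higher constituent X-node.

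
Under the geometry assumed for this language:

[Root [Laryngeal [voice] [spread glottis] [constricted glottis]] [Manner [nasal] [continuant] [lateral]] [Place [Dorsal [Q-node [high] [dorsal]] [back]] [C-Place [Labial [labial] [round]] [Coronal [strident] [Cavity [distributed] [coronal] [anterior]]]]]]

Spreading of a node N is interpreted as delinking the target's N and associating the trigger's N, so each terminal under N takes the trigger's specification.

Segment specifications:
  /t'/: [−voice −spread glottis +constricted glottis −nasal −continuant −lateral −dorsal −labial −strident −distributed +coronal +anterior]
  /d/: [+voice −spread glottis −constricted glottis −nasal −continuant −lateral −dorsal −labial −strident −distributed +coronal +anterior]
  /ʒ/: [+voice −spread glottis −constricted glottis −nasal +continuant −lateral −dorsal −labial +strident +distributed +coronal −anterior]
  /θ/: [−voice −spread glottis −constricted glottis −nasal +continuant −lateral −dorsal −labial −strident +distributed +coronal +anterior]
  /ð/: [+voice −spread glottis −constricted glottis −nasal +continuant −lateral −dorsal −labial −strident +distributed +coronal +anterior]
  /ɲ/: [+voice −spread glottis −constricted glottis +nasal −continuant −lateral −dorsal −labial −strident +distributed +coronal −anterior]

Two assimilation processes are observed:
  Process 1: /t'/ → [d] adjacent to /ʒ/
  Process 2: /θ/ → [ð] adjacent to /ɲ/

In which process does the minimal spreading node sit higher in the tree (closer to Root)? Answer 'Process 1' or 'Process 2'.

In Process 1, [voice], [constricted glottis] change, so the minimal spreading node is Laryngeal at depth 1.
Process 2: the feature that changes is [voice]; the minimal node is [voice] (depth 2).
Depth 1 < depth 2; Process 1 involves the structurally higher constituent Laryngeal.

Process 1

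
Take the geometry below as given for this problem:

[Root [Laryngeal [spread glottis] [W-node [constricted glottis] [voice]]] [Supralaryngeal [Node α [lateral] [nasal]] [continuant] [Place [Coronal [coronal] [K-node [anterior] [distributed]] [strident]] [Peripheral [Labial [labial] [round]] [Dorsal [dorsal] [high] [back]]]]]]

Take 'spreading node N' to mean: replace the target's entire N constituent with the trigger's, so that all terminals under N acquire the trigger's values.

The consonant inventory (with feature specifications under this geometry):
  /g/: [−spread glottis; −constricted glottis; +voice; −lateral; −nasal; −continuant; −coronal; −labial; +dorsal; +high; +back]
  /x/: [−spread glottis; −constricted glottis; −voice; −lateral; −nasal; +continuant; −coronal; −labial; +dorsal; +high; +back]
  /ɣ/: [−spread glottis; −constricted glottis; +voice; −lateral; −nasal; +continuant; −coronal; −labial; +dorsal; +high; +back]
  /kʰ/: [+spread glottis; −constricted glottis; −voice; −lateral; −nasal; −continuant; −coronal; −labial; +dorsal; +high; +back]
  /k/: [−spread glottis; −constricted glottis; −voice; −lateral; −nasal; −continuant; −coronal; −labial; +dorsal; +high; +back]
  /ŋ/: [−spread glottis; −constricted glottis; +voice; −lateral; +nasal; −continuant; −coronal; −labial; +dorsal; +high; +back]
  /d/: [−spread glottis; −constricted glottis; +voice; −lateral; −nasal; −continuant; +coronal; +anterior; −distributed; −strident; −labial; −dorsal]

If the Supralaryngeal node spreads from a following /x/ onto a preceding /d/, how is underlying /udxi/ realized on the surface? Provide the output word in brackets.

Terminals under Supralaryngeal in this geometry: [lateral], [nasal], [continuant], [coronal], [anterior], [distributed], [strident], [labial], [round], [dorsal], [high], [back].
After delinking /d/'s Supralaryngeal and linking /x/'s, the affected terminals become [−lateral], [−nasal], [+continuant], [−coronal], [−labial], [+dorsal], [+high], [+back]; [spread glottis], [constricted glottis], [voice] (outside Supralaryngeal) are retained from /d/.
This feature bundle is that of [ɣ], so /udxi/ surfaces as [uɣxi].

[uɣxi]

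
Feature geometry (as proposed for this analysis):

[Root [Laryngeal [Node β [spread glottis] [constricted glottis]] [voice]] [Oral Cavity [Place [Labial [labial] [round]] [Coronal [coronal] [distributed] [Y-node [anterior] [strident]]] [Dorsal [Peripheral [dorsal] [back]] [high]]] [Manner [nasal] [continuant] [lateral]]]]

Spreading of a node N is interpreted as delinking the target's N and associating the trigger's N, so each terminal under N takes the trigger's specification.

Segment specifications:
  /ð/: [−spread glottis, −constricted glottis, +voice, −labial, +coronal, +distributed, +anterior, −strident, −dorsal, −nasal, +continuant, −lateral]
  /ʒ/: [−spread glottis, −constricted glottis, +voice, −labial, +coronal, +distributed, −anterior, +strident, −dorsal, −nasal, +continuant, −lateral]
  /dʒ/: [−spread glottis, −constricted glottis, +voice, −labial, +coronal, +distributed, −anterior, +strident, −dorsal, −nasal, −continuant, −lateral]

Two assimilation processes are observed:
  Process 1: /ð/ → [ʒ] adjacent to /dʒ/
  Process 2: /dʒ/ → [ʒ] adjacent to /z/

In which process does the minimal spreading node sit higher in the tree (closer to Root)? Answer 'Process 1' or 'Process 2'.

In Process 1, [anterior], [strident] change, so the minimal spreading node is Y-node at depth 4.
In Process 2, [continuant] changes, so the minimal spreading node is [continuant] at depth 3.
[continuant] is closer to Root than Y-node, so Process 2 spreads the higher node.

Process 2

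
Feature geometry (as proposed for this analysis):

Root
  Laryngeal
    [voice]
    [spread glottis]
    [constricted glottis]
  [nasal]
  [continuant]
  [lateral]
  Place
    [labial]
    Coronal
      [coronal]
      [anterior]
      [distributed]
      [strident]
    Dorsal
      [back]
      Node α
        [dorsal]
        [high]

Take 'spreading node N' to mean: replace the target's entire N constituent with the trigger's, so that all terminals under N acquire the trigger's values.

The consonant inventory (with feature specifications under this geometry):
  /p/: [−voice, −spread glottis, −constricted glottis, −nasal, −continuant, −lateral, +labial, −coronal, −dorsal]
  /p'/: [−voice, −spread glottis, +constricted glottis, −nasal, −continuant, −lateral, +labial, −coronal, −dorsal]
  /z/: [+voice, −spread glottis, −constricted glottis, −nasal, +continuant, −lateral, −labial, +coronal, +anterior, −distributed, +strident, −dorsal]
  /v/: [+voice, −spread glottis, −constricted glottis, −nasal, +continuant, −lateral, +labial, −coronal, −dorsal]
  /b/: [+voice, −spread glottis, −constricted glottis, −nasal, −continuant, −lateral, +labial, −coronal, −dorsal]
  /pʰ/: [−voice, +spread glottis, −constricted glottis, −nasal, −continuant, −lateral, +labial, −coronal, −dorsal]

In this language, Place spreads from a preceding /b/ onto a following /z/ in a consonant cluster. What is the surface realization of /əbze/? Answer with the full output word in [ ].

Place immediately or transitively dominates [labial], [coronal], [anterior], [distributed], [strident], [back], [dorsal], [high].
Spreading Place from /b/ onto /z/ replaces those values with /b/'s: [+labial], [−coronal], [−dorsal]. Features outside Place ([voice], [spread glottis], [constricted glottis], …) stay as in /z/.
The resulting bundle matches /v/ in the inventory; substituting it for /z/ gives [əbve].

[əbve]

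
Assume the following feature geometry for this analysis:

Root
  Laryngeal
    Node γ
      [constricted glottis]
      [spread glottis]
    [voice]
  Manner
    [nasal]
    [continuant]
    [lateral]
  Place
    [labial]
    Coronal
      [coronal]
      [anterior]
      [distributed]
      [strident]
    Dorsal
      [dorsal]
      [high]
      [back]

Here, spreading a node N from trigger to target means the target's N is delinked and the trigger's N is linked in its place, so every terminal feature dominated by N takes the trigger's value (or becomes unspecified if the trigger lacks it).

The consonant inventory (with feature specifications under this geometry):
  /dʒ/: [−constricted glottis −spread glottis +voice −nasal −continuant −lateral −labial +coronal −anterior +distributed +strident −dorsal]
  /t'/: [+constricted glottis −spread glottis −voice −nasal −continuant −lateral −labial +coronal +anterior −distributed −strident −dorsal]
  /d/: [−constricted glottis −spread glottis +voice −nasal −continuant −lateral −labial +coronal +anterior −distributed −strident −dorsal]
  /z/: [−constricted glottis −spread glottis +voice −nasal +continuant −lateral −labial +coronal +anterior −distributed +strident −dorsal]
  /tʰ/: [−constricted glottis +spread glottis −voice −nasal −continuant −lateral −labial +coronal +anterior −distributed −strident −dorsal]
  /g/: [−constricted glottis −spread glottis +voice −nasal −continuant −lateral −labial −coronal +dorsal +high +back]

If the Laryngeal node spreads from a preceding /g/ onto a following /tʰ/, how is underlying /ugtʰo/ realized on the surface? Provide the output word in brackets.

The Laryngeal node dominates the terminals [constricted glottis], [spread glottis], [voice].
Spreading Laryngeal from /g/ onto /tʰ/ replaces those values with /g/'s: [−constricted glottis], [−spread glottis], [+voice]. Features outside Laryngeal ([nasal], [continuant], [lateral], …) stay as in /tʰ/.
This feature bundle is that of [d], so /ugtʰo/ surfaces as [ugdo].

[ugdo]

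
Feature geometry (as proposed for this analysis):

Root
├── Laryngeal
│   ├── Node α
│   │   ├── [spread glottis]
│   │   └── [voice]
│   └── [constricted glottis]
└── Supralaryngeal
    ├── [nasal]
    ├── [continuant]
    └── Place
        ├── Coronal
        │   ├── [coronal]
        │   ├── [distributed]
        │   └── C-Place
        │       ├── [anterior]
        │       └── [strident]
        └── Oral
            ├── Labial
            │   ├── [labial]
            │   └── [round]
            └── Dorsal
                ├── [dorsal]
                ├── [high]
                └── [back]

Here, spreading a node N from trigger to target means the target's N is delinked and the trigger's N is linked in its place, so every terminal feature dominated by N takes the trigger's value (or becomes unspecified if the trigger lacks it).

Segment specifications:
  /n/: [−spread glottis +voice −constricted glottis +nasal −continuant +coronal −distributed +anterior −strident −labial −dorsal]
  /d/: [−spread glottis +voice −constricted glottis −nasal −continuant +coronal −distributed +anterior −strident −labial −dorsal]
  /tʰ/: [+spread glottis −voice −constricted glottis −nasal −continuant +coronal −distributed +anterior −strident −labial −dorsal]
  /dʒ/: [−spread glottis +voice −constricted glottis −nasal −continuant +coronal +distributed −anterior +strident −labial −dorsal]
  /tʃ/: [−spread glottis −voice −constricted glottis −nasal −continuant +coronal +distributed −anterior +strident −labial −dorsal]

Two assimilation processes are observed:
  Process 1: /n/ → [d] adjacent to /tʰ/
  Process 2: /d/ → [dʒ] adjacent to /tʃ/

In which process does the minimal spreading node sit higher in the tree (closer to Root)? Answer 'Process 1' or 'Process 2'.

Process 1 alters [nasal]; the lowest dominating node is [nasal] (depth 2 from Root).
Process 2 alters [anterior], [distributed], [strident]; the lowest common ancestor is Coronal (depth 3 from Root).
Depth 2 < depth 3; Process 1 involves the structurally higher constituent [nasal].

Process 1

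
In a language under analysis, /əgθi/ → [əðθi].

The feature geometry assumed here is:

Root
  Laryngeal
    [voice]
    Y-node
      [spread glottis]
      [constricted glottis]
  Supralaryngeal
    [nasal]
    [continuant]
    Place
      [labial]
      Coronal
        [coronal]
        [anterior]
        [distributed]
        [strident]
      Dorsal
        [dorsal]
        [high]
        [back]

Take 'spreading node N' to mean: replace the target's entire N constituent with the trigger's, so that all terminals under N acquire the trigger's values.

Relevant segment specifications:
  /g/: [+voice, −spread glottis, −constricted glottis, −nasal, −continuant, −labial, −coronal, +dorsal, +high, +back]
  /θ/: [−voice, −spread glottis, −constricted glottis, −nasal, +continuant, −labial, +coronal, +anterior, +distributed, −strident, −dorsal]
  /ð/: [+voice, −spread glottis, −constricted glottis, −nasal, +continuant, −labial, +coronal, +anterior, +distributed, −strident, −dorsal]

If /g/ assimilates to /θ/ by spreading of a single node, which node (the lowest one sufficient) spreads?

Supralaryngeal

Feature comparison: [continuant], [coronal], [anterior], [distributed], [strident], [dorsal], [high], [back] differ between /g/ and [ð]; the remaining terminals match.
These terminals are all dominated by Supralaryngeal, and no proper subconstituent of Supralaryngeal covers them all; Supralaryngeal is their lowest common ancestor.
Spreading Supralaryngeal from /θ/ overwrites each of those terminals with /θ/'s values, yielding exactly [ð].
Had Root spread, [voice] would have taken /θ/'s value; it stays as in /g/, confirming the spreading constituent is exactly Supralaryngeal.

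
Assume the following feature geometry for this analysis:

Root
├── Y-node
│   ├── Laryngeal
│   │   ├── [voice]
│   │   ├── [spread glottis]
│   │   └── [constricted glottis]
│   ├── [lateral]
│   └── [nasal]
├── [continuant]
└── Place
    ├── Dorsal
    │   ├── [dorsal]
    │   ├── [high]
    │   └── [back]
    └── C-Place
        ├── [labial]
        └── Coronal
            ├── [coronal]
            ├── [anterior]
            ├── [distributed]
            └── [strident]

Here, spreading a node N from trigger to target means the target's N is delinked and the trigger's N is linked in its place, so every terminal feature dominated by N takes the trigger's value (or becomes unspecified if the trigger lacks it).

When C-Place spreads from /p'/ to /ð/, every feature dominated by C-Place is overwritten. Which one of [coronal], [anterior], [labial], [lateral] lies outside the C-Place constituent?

[lateral]

Under this geometry, C-Place contains [labial], [coronal], [anterior], [distributed], [strident].
Of the listed options, [labial], [coronal], [anterior] are among these and would be overwritten by spreading C-Place.
[lateral] is not within the C-Place subtree (it hangs from Y-node), so /ð/'s [lateral] value survives.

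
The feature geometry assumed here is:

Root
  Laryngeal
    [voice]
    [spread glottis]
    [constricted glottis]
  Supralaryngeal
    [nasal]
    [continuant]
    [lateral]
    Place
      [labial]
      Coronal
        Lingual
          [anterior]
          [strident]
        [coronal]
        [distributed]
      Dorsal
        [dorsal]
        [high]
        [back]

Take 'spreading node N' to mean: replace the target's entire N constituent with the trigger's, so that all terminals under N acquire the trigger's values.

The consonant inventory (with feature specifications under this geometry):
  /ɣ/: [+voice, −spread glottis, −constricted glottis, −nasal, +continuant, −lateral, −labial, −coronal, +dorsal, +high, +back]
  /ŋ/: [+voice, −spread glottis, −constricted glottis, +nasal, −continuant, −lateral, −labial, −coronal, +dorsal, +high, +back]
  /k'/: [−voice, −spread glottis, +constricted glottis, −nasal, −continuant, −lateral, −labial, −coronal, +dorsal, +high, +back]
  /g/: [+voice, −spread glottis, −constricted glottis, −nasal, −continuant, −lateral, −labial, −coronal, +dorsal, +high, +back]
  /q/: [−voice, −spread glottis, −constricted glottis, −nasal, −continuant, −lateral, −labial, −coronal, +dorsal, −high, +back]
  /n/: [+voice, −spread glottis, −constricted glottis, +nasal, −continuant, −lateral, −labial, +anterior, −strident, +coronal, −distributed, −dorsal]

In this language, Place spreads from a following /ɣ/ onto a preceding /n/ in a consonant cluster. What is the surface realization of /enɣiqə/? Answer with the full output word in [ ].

[eŋɣiqə]

The Place node dominates the terminals [labial], [anterior], [strident], [coronal], [distributed], [dorsal], [high], [back].
After delinking /n/'s Place and linking /ɣ/'s, the affected terminals become [−labial], [−coronal], [+dorsal], [+high], [+back]; [voice], [spread glottis], [constricted glottis], … (outside Place) are retained from /n/.
The resulting bundle matches /ŋ/ in the inventory; substituting it for /n/ gives [eŋɣiqə].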